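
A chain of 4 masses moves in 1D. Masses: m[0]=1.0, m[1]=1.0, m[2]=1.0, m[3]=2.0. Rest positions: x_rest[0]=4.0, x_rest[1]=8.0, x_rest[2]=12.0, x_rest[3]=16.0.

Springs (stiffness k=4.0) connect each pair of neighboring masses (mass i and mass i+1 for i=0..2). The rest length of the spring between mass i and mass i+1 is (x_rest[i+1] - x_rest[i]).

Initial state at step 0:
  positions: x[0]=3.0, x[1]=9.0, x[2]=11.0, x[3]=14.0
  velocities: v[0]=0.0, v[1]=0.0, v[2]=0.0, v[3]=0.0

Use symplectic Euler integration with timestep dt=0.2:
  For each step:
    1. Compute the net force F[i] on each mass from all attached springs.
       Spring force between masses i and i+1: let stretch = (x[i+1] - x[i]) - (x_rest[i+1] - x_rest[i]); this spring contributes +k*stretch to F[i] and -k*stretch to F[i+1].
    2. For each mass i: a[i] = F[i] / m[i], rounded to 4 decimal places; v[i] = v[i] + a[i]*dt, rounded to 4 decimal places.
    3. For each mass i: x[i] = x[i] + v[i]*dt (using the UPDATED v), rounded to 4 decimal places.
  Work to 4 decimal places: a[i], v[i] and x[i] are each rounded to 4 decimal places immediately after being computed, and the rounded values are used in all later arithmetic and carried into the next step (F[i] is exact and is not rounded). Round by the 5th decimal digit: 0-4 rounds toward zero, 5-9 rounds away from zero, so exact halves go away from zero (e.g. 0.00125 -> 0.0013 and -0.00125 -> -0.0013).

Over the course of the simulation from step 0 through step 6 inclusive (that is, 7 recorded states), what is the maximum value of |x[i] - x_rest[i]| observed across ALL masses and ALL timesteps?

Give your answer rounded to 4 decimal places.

Step 0: x=[3.0000 9.0000 11.0000 14.0000] v=[0.0000 0.0000 0.0000 0.0000]
Step 1: x=[3.3200 8.3600 11.1600 14.0800] v=[1.6000 -3.2000 0.8000 0.4000]
Step 2: x=[3.8064 7.3616 11.3392 14.2464] v=[2.4320 -4.9920 0.8960 0.8320]
Step 3: x=[4.2216 6.4308 11.3471 14.5002] v=[2.0762 -4.6541 0.0397 1.2691]
Step 4: x=[4.3503 5.9331 11.0729 14.8218] v=[0.6436 -2.4884 -1.3709 1.6079]
Step 5: x=[4.0923 6.0045 10.5762 15.1635] v=[-1.2902 0.3572 -2.4836 1.7083]
Step 6: x=[3.5002 6.5015 10.0820 15.4582] v=[-2.9604 2.4848 -2.4711 1.4734]
Max displacement = 2.0669

Answer: 2.0669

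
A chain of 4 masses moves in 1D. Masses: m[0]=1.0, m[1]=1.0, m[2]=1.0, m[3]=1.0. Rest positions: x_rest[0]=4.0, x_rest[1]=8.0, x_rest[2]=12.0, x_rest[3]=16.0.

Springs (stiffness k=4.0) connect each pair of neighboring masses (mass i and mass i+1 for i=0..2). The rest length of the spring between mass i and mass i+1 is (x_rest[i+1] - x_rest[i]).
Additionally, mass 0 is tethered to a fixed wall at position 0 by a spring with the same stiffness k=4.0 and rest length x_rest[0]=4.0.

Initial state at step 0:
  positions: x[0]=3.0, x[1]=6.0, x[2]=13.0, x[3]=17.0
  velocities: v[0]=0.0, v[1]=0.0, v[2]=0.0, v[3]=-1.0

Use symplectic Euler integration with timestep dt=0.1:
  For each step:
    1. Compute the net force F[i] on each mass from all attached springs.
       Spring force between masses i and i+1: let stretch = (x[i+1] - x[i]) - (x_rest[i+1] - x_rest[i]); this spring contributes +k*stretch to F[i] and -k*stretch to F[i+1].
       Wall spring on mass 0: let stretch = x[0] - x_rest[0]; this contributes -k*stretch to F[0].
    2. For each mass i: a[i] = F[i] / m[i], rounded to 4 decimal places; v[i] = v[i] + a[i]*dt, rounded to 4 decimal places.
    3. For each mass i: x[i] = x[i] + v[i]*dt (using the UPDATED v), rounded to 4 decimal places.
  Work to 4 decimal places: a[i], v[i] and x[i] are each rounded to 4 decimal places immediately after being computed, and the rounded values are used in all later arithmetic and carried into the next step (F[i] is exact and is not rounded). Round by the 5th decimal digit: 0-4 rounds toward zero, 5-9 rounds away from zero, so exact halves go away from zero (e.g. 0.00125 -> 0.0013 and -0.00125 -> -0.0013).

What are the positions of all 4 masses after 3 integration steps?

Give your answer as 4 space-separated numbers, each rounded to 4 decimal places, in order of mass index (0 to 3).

Step 0: x=[3.0000 6.0000 13.0000 17.0000] v=[0.0000 0.0000 0.0000 -1.0000]
Step 1: x=[3.0000 6.1600 12.8800 16.9000] v=[0.0000 1.6000 -1.2000 -1.0000]
Step 2: x=[3.0064 6.4624 12.6520 16.7992] v=[0.0640 3.0240 -2.2800 -1.0080]
Step 3: x=[3.0308 6.8741 12.3423 16.6925] v=[0.2438 4.1174 -3.0970 -1.0669]

Answer: 3.0308 6.8741 12.3423 16.6925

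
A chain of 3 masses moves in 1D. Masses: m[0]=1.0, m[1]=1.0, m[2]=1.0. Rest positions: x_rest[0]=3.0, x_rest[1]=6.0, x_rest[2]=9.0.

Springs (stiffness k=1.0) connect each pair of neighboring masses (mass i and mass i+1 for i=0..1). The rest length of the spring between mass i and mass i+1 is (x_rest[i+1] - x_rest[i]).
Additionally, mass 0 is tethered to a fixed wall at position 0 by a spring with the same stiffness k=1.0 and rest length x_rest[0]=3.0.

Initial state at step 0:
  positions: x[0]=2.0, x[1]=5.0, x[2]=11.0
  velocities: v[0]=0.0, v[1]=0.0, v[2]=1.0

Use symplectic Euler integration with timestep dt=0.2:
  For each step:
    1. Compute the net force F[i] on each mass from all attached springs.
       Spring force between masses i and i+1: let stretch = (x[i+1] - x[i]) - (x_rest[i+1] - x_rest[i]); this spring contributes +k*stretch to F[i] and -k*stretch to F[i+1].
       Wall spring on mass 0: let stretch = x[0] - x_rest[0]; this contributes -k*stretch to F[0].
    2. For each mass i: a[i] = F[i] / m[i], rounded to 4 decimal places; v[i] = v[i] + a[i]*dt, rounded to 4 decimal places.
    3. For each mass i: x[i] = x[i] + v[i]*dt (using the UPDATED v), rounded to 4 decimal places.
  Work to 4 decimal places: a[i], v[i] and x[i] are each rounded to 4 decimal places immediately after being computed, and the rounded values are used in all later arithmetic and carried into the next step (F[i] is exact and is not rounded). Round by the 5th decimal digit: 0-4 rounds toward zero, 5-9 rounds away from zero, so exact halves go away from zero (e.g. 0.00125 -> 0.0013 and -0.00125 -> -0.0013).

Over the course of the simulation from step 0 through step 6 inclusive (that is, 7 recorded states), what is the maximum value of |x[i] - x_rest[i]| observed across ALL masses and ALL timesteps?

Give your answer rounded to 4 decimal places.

Step 0: x=[2.0000 5.0000 11.0000] v=[0.0000 0.0000 1.0000]
Step 1: x=[2.0400 5.1200 11.0800] v=[0.2000 0.6000 0.4000]
Step 2: x=[2.1216 5.3552 11.0416] v=[0.4080 1.1760 -0.1920]
Step 3: x=[2.2477 5.6885 10.8957] v=[0.6304 1.6666 -0.7293]
Step 4: x=[2.4215 6.0925 10.6616] v=[0.8690 2.0199 -1.1707]
Step 5: x=[2.6453 6.5324 10.3647] v=[1.1189 2.1995 -1.4845]
Step 6: x=[2.9188 6.9701 10.0345] v=[1.3673 2.1885 -1.6510]
Max displacement = 2.0800

Answer: 2.0800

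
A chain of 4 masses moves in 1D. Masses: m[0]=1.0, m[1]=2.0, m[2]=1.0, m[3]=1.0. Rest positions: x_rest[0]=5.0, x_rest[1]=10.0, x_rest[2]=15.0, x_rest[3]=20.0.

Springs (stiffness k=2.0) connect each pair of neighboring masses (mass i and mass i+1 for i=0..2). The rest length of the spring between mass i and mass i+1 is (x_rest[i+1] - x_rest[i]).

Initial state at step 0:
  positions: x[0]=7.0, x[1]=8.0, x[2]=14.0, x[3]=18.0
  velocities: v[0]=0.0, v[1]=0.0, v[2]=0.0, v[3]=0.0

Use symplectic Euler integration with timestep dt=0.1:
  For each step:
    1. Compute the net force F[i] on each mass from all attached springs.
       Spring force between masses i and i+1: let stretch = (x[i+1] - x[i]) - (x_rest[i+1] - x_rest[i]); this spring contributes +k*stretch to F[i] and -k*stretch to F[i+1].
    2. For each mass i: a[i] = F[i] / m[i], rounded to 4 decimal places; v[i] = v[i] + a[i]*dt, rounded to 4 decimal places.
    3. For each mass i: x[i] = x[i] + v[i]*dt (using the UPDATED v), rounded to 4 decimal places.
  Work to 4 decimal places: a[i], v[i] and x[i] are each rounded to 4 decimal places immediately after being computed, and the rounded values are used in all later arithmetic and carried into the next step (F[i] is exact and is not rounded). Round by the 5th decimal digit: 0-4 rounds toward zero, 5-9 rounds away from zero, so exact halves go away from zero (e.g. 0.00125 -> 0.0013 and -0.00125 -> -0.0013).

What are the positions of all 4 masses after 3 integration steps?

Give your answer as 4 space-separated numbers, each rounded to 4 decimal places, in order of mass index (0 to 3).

Answer: 6.5329 8.2891 13.7748 18.1141

Derivation:
Step 0: x=[7.0000 8.0000 14.0000 18.0000] v=[0.0000 0.0000 0.0000 0.0000]
Step 1: x=[6.9200 8.0500 13.9600 18.0200] v=[-0.8000 0.5000 -0.4000 0.2000]
Step 2: x=[6.7626 8.1478 13.8830 18.0588] v=[-1.5740 0.9780 -0.7700 0.3880]
Step 3: x=[6.5329 8.2891 13.7748 18.1141] v=[-2.2970 1.4130 -1.0819 0.5528]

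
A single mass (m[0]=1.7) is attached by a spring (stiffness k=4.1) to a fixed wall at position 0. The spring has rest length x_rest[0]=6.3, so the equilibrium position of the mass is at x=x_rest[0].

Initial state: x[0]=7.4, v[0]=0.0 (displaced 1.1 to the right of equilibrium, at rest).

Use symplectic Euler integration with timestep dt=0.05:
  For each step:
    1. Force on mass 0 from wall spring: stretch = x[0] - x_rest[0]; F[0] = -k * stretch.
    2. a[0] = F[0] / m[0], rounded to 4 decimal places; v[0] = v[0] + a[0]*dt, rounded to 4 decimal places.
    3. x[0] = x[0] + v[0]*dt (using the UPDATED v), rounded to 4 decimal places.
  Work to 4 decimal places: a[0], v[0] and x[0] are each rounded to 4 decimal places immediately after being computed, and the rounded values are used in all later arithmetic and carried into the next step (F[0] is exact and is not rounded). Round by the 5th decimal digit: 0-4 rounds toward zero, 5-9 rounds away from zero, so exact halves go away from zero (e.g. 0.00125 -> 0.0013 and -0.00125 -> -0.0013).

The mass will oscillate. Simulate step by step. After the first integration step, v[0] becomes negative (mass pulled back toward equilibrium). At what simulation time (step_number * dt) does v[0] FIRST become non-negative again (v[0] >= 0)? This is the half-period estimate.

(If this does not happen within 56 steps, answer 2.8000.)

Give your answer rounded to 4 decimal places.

Answer: 2.0500

Derivation:
Step 0: x=[7.4000] v=[0.0000]
Step 1: x=[7.3934] v=[-0.1326]
Step 2: x=[7.3802] v=[-0.2645]
Step 3: x=[7.3605] v=[-0.3948]
Step 4: x=[7.3344] v=[-0.5227]
Step 5: x=[7.3020] v=[-0.6474]
Step 6: x=[7.2636] v=[-0.7682]
Step 7: x=[7.2194] v=[-0.8844]
Step 8: x=[7.1696] v=[-0.9953]
Step 9: x=[7.1146] v=[-1.1002]
Step 10: x=[7.0547] v=[-1.1984]
Step 11: x=[6.9902] v=[-1.2894]
Step 12: x=[6.9216] v=[-1.3726]
Step 13: x=[6.8492] v=[-1.4476]
Step 14: x=[6.7735] v=[-1.5138]
Step 15: x=[6.6950] v=[-1.5709]
Step 16: x=[6.6141] v=[-1.6185]
Step 17: x=[6.5313] v=[-1.6564]
Step 18: x=[6.4471] v=[-1.6843]
Step 19: x=[6.3620] v=[-1.7020]
Step 20: x=[6.2765] v=[-1.7095]
Step 21: x=[6.1912] v=[-1.7067]
Step 22: x=[6.1065] v=[-1.6936]
Step 23: x=[6.0230] v=[-1.6703]
Step 24: x=[5.9412] v=[-1.6369]
Step 25: x=[5.8615] v=[-1.5936]
Step 26: x=[5.7845] v=[-1.5407]
Step 27: x=[5.7106] v=[-1.4785]
Step 28: x=[5.6402] v=[-1.4074]
Step 29: x=[5.5738] v=[-1.3278]
Step 30: x=[5.5118] v=[-1.2402]
Step 31: x=[5.4545] v=[-1.1452]
Step 32: x=[5.4023] v=[-1.0432]
Step 33: x=[5.3556] v=[-0.9350]
Step 34: x=[5.3145] v=[-0.8211]
Step 35: x=[5.2794] v=[-0.7023]
Step 36: x=[5.2504] v=[-0.5792]
Step 37: x=[5.2278] v=[-0.4526]
Step 38: x=[5.2116] v=[-0.3233]
Step 39: x=[5.2020] v=[-0.1921]
Step 40: x=[5.1990] v=[-0.0597]
Step 41: x=[5.2027] v=[0.0731]
First v>=0 after going negative at step 41, time=2.0500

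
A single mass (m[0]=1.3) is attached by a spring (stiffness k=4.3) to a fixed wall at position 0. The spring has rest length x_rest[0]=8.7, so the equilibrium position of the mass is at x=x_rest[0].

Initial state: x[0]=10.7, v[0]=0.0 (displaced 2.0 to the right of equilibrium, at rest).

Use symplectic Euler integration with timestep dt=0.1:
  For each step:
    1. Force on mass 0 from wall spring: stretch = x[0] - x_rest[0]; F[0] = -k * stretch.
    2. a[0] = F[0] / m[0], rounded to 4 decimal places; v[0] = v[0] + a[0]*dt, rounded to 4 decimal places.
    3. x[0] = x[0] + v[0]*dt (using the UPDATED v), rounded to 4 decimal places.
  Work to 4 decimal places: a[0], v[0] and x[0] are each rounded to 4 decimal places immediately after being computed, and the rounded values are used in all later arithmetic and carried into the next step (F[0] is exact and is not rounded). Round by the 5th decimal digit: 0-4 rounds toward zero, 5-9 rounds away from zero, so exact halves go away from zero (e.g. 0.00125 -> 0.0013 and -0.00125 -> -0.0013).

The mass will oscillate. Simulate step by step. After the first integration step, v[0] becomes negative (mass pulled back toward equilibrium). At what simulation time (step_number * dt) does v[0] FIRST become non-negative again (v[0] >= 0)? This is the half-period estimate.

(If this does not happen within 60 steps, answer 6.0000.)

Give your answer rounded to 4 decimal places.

Answer: 1.8000

Derivation:
Step 0: x=[10.7000] v=[0.0000]
Step 1: x=[10.6339] v=[-0.6615]
Step 2: x=[10.5038] v=[-1.3012]
Step 3: x=[10.3140] v=[-1.8978]
Step 4: x=[10.0708] v=[-2.4317]
Step 5: x=[9.7823] v=[-2.8851]
Step 6: x=[9.4580] v=[-3.2431]
Step 7: x=[9.1086] v=[-3.4938]
Step 8: x=[8.7457] v=[-3.6290]
Step 9: x=[8.3813] v=[-3.6441]
Step 10: x=[8.0274] v=[-3.5387]
Step 11: x=[7.6958] v=[-3.3162]
Step 12: x=[7.3974] v=[-2.9840]
Step 13: x=[7.1421] v=[-2.5531]
Step 14: x=[6.9383] v=[-2.0378]
Step 15: x=[6.7928] v=[-1.4551]
Step 16: x=[6.7104] v=[-0.8243]
Step 17: x=[6.6938] v=[-0.1662]
Step 18: x=[6.7435] v=[0.4974]
First v>=0 after going negative at step 18, time=1.8000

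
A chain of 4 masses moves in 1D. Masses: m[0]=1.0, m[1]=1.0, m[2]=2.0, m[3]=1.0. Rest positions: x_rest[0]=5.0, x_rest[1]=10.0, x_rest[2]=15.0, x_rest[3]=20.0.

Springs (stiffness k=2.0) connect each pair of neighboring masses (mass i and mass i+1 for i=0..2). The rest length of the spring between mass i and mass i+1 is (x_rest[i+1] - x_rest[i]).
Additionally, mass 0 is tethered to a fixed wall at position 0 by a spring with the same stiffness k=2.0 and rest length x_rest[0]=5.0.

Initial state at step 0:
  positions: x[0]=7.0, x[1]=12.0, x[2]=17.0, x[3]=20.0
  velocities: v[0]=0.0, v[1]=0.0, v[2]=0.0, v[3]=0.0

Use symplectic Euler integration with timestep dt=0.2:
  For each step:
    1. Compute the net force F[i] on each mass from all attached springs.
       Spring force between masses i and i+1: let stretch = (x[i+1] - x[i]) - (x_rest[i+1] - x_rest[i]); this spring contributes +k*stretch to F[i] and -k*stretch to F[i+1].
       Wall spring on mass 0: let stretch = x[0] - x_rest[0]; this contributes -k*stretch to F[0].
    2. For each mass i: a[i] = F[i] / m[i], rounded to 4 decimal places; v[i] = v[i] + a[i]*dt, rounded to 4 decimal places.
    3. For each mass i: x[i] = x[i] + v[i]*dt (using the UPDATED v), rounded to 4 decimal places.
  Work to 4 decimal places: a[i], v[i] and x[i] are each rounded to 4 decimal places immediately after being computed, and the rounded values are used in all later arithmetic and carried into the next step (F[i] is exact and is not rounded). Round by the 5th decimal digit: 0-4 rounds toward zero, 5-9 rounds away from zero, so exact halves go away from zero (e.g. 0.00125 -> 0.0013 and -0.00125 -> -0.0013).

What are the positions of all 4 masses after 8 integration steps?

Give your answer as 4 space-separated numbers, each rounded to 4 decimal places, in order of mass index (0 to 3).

Step 0: x=[7.0000 12.0000 17.0000 20.0000] v=[0.0000 0.0000 0.0000 0.0000]
Step 1: x=[6.8400 12.0000 16.9200 20.1600] v=[-0.8000 0.0000 -0.4000 0.8000]
Step 2: x=[6.5456 11.9808 16.7728 20.4608] v=[-1.4720 -0.0960 -0.7360 1.5040]
Step 3: x=[6.1624 11.9101 16.5814 20.8666] v=[-1.9162 -0.3533 -0.9568 2.0288]
Step 4: x=[5.7460 11.7533 16.3746 21.3295] v=[-2.0821 -0.7839 -1.0340 2.3147]
Step 5: x=[5.3505 11.4856 16.1811 21.7960] v=[-1.9776 -1.3383 -0.9673 2.3327]
Step 6: x=[5.0177 11.1028 16.0244 22.2133] v=[-1.6638 -1.9141 -0.7834 2.0867]
Step 7: x=[4.7703 10.6269 15.9184 22.5355] v=[-1.2368 -2.3795 -0.5299 1.6111]
Step 8: x=[4.6098 10.1058 15.8654 22.7284] v=[-0.8023 -2.6055 -0.2648 0.9643]

Answer: 4.6098 10.1058 15.8654 22.7284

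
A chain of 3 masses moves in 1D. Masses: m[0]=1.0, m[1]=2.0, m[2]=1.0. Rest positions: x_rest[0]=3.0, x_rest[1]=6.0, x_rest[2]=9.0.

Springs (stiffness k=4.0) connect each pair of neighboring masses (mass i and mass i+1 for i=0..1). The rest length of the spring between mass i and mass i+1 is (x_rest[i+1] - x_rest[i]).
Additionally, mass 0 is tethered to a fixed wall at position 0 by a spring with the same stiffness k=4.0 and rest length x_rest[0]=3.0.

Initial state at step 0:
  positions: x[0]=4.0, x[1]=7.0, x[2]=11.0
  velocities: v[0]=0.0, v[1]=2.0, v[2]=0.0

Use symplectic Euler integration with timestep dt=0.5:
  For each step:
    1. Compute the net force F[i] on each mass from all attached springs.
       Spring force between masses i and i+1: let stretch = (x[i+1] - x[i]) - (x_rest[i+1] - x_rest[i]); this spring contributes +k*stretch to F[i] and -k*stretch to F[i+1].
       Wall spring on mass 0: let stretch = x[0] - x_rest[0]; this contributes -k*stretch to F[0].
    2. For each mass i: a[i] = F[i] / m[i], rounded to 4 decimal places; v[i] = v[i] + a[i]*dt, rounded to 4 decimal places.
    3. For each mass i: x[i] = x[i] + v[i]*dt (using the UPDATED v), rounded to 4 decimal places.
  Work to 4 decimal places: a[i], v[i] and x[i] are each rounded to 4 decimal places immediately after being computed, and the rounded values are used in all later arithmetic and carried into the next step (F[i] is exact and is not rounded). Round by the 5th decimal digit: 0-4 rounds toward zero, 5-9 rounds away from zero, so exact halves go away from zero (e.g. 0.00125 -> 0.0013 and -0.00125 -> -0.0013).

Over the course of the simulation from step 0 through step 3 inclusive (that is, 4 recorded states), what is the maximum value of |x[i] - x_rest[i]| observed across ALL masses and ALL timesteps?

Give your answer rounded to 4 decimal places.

Step 0: x=[4.0000 7.0000 11.0000] v=[0.0000 2.0000 0.0000]
Step 1: x=[3.0000 8.5000 10.0000] v=[-2.0000 3.0000 -2.0000]
Step 2: x=[4.5000 8.0000 10.5000] v=[3.0000 -1.0000 1.0000]
Step 3: x=[5.0000 7.0000 11.5000] v=[1.0000 -2.0000 2.0000]
Max displacement = 2.5000

Answer: 2.5000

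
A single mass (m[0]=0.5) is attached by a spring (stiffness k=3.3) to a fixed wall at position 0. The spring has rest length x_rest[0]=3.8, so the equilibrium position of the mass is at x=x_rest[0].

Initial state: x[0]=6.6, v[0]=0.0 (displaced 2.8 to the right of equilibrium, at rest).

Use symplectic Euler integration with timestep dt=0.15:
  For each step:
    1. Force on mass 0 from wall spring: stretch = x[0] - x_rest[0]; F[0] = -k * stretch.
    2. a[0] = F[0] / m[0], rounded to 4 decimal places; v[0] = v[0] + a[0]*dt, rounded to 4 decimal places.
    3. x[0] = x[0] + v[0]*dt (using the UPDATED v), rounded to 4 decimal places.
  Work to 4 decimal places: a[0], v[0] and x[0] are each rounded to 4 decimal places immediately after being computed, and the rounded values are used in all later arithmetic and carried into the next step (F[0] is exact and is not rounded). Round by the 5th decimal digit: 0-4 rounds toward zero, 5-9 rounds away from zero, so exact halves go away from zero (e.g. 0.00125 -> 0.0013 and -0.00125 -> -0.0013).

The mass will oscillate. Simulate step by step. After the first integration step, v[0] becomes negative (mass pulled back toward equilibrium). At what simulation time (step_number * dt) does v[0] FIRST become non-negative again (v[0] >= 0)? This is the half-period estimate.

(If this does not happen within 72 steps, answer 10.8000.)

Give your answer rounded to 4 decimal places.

Step 0: x=[6.6000] v=[0.0000]
Step 1: x=[6.1842] v=[-2.7720]
Step 2: x=[5.4143] v=[-5.1324]
Step 3: x=[4.4047] v=[-6.7306]
Step 4: x=[3.3053] v=[-7.3293]
Step 5: x=[2.2794] v=[-6.8396]
Step 6: x=[1.4793] v=[-5.3342]
Step 7: x=[1.0238] v=[-3.0367]
Step 8: x=[0.9806] v=[-0.2883]
Step 9: x=[1.3560] v=[2.5029]
First v>=0 after going negative at step 9, time=1.3500

Answer: 1.3500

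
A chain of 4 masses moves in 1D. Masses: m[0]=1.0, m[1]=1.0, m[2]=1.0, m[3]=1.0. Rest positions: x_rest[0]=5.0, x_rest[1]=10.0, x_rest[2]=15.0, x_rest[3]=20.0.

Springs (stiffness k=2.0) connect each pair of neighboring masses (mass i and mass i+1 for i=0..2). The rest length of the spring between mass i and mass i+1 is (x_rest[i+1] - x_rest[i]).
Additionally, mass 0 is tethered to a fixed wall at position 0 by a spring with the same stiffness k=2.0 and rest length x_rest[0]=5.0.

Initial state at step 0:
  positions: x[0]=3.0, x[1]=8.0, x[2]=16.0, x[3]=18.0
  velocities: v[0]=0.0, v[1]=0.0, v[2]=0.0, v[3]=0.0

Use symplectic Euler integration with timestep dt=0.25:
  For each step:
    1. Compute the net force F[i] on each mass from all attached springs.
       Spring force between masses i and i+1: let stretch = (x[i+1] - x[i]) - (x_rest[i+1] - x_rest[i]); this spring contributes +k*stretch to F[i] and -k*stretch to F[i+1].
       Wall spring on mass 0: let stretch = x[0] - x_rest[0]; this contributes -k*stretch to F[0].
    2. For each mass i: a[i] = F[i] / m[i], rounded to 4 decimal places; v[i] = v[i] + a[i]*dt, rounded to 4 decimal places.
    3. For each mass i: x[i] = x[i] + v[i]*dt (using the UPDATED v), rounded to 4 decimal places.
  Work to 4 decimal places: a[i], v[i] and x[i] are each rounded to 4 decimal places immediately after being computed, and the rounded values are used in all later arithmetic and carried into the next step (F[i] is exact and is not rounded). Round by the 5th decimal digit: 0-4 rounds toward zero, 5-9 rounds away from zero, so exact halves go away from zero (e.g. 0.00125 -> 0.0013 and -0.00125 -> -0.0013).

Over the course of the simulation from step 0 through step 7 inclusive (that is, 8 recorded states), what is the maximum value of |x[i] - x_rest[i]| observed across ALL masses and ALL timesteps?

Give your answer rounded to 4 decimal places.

Answer: 3.0489

Derivation:
Step 0: x=[3.0000 8.0000 16.0000 18.0000] v=[0.0000 0.0000 0.0000 0.0000]
Step 1: x=[3.2500 8.3750 15.2500 18.3750] v=[1.0000 1.5000 -3.0000 1.5000]
Step 2: x=[3.7344 8.9688 14.0313 18.9844] v=[1.9375 2.3750 -4.8750 2.4375]
Step 3: x=[4.4063 9.5411 12.7989 19.5997] v=[2.6875 2.2891 -4.9297 2.4610]
Step 4: x=[5.1693 9.8788 12.0094 19.9899] v=[3.0518 1.3506 -3.1582 1.5606]
Step 5: x=[5.8748 9.8941 11.9511 20.0075] v=[2.8219 0.0612 -0.2333 0.0704]
Step 6: x=[6.3484 9.6641 12.6427 19.6431] v=[1.8942 -0.9200 2.7664 -1.4578]
Step 7: x=[6.4429 9.3920 13.8370 19.0286] v=[0.3779 -1.0886 4.7773 -2.4580]
Max displacement = 3.0489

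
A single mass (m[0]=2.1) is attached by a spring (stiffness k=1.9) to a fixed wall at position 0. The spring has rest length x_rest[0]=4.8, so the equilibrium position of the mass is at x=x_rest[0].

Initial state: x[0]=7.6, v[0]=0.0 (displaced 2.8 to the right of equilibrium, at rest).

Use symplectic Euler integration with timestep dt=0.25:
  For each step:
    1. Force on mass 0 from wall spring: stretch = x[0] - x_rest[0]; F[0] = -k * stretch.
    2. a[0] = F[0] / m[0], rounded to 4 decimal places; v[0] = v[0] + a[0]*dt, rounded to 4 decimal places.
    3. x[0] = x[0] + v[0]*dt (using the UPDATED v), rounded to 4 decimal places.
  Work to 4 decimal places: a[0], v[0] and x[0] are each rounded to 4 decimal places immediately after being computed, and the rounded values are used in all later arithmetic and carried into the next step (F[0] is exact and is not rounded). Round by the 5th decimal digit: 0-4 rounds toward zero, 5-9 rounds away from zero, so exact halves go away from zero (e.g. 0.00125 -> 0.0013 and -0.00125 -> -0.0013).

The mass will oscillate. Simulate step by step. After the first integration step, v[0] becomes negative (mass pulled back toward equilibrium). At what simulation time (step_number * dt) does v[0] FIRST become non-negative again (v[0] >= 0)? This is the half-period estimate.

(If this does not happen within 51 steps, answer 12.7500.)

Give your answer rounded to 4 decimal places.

Answer: 3.5000

Derivation:
Step 0: x=[7.6000] v=[0.0000]
Step 1: x=[7.4417] v=[-0.6333]
Step 2: x=[7.1340] v=[-1.2308]
Step 3: x=[6.6943] v=[-1.7587]
Step 4: x=[6.1475] v=[-2.1872]
Step 5: x=[5.5245] v=[-2.4920]
Step 6: x=[4.8605] v=[-2.6559]
Step 7: x=[4.1931] v=[-2.6696]
Step 8: x=[3.5600] v=[-2.5323]
Step 9: x=[2.9971] v=[-2.2518]
Step 10: x=[2.5361] v=[-1.8440]
Step 11: x=[2.2031] v=[-1.3319]
Step 12: x=[2.0170] v=[-0.7445]
Step 13: x=[1.9883] v=[-0.1150]
Step 14: x=[2.1186] v=[0.5210]
First v>=0 after going negative at step 14, time=3.5000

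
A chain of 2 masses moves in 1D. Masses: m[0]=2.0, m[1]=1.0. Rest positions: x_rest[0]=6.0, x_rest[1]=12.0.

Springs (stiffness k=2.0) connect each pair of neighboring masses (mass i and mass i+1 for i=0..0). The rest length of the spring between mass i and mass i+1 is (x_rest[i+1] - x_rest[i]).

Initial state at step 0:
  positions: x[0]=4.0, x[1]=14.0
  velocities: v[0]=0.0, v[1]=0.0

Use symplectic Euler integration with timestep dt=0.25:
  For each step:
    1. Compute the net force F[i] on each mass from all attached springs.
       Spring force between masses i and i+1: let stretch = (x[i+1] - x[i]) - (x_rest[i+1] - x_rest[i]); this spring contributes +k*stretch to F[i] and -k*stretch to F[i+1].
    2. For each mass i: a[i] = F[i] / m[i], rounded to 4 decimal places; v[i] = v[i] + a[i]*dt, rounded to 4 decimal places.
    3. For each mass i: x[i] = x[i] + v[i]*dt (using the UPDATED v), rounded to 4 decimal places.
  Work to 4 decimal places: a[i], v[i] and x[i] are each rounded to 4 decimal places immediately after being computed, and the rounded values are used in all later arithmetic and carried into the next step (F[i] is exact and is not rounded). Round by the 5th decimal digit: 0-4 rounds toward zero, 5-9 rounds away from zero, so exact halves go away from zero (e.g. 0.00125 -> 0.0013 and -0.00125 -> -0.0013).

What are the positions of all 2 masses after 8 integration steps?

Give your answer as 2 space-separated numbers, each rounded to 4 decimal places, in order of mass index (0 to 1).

Answer: 6.4844 9.0313

Derivation:
Step 0: x=[4.0000 14.0000] v=[0.0000 0.0000]
Step 1: x=[4.2500 13.5000] v=[1.0000 -2.0000]
Step 2: x=[4.7031 12.5938] v=[1.8125 -3.6250]
Step 3: x=[5.2744 11.4512] v=[2.2852 -4.5704]
Step 4: x=[5.8568 10.2865] v=[2.3294 -4.6588]
Step 5: x=[6.3410 9.3181] v=[1.9368 -3.8737]
Step 6: x=[6.6363 8.7275] v=[1.1811 -2.3623]
Step 7: x=[6.6873 8.6255] v=[0.2039 -0.4079]
Step 8: x=[6.4844 9.0313] v=[-0.8116 1.6230]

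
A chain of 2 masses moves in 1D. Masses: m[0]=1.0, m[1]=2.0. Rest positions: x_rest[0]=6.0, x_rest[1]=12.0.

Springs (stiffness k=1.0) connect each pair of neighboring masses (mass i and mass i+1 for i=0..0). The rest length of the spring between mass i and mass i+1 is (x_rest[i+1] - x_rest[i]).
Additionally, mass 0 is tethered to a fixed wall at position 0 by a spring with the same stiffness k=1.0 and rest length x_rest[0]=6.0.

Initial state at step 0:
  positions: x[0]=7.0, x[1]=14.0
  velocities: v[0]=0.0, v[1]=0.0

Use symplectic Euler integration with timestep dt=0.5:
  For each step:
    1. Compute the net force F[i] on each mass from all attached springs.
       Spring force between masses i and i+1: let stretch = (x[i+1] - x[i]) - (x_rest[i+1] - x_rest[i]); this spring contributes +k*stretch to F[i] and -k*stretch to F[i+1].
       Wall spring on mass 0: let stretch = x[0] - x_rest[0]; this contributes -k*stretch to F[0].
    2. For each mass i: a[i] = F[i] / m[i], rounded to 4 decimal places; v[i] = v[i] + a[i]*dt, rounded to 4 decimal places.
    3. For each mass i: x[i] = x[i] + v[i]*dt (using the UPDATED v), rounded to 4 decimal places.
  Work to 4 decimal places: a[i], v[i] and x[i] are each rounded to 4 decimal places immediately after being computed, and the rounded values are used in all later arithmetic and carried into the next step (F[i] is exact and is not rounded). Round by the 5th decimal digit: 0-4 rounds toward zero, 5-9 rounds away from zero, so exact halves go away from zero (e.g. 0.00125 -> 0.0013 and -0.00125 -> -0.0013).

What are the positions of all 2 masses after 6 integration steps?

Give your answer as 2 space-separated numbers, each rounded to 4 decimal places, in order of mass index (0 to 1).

Step 0: x=[7.0000 14.0000] v=[0.0000 0.0000]
Step 1: x=[7.0000 13.8750] v=[0.0000 -0.2500]
Step 2: x=[6.9688 13.6406] v=[-0.0625 -0.4688]
Step 3: x=[6.8633 13.3222] v=[-0.2110 -0.6368]
Step 4: x=[6.6567 12.9464] v=[-0.4132 -0.7516]
Step 5: x=[6.3584 12.5344] v=[-0.5967 -0.8241]
Step 6: x=[6.0145 12.1004] v=[-0.6879 -0.8681]

Answer: 6.0145 12.1004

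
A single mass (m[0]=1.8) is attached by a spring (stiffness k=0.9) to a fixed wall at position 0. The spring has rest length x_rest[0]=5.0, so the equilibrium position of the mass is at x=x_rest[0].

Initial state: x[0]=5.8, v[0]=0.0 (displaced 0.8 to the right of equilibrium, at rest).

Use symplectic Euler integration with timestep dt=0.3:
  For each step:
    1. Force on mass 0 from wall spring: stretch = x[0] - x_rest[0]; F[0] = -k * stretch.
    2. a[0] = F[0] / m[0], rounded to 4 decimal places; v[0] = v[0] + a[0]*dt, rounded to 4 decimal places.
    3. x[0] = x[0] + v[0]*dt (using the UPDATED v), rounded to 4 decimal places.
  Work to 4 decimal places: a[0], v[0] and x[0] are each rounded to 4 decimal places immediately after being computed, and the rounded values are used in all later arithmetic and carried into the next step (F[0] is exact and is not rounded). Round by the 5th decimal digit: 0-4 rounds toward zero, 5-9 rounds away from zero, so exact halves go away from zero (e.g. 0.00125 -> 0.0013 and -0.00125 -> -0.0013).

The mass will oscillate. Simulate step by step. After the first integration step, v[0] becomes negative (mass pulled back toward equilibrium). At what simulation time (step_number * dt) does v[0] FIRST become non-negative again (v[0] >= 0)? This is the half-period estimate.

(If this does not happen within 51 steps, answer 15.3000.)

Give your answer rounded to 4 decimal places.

Answer: 4.5000

Derivation:
Step 0: x=[5.8000] v=[0.0000]
Step 1: x=[5.7640] v=[-0.1200]
Step 2: x=[5.6936] v=[-0.2346]
Step 3: x=[5.5920] v=[-0.3386]
Step 4: x=[5.4638] v=[-0.4274]
Step 5: x=[5.3147] v=[-0.4970]
Step 6: x=[5.1514] v=[-0.5442]
Step 7: x=[4.9813] v=[-0.5669]
Step 8: x=[4.8121] v=[-0.5641]
Step 9: x=[4.6513] v=[-0.5359]
Step 10: x=[4.5062] v=[-0.4836]
Step 11: x=[4.3834] v=[-0.4095]
Step 12: x=[4.2883] v=[-0.3170]
Step 13: x=[4.2252] v=[-0.2102]
Step 14: x=[4.1970] v=[-0.0940]
Step 15: x=[4.2050] v=[0.0265]
First v>=0 after going negative at step 15, time=4.5000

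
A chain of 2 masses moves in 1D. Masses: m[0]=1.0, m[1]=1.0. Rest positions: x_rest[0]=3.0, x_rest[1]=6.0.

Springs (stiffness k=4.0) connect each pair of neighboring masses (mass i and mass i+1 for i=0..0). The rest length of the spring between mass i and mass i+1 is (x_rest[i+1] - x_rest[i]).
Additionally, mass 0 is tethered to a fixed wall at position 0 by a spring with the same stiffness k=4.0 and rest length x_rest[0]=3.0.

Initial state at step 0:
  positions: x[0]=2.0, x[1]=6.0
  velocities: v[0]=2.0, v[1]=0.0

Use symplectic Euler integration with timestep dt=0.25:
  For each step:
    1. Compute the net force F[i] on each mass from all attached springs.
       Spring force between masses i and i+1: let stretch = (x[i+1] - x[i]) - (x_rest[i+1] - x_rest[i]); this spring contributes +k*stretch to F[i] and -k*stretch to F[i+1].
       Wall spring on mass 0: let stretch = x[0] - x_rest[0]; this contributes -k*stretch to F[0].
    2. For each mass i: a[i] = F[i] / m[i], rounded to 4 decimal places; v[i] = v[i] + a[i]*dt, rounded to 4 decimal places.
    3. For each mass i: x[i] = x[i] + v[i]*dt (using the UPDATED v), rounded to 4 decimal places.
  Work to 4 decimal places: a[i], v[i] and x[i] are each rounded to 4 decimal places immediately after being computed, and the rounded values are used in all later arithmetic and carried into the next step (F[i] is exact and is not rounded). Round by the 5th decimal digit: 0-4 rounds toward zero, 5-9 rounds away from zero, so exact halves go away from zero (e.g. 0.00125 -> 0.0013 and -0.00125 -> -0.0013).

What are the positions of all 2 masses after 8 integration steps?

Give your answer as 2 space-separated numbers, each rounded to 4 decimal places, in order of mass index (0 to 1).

Answer: 3.1503 7.0750

Derivation:
Step 0: x=[2.0000 6.0000] v=[2.0000 0.0000]
Step 1: x=[3.0000 5.7500] v=[4.0000 -1.0000]
Step 2: x=[3.9375 5.5625] v=[3.7500 -0.7500]
Step 3: x=[4.2969 5.7188] v=[1.4375 0.6250]
Step 4: x=[3.9375 6.2696] v=[-1.4375 2.2031]
Step 5: x=[3.1768 6.9874] v=[-3.0429 2.8710]
Step 6: x=[2.5745 7.5025] v=[-2.4091 2.0604]
Step 7: x=[2.5606 7.5356] v=[-0.0556 0.1324]
Step 8: x=[3.1503 7.0750] v=[2.3588 -1.8426]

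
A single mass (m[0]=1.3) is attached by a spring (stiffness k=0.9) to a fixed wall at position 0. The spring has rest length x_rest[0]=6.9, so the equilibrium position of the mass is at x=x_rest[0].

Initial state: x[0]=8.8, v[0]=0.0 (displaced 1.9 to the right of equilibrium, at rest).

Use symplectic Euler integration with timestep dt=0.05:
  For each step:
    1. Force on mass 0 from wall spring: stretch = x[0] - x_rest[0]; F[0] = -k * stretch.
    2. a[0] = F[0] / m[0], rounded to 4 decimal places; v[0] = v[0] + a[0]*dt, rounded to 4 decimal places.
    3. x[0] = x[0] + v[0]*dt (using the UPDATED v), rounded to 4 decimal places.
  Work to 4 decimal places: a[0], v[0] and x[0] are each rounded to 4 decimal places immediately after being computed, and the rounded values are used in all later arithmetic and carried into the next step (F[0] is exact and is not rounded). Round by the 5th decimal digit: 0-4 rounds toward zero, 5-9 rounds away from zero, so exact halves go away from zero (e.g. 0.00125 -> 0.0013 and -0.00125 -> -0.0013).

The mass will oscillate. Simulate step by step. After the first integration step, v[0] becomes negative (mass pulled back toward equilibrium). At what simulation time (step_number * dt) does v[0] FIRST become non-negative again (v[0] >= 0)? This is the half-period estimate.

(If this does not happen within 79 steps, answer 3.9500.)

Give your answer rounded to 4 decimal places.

Step 0: x=[8.8000] v=[0.0000]
Step 1: x=[8.7967] v=[-0.0658]
Step 2: x=[8.7901] v=[-0.1315]
Step 3: x=[8.7803] v=[-0.1969]
Step 4: x=[8.7672] v=[-0.2620]
Step 5: x=[8.7509] v=[-0.3266]
Step 6: x=[8.7314] v=[-0.3907]
Step 7: x=[8.7087] v=[-0.4541]
Step 8: x=[8.6829] v=[-0.5167]
Step 9: x=[8.6540] v=[-0.5784]
Step 10: x=[8.6220] v=[-0.6391]
Step 11: x=[8.5871] v=[-0.6987]
Step 12: x=[8.5492] v=[-0.7571]
Step 13: x=[8.5085] v=[-0.8142]
Step 14: x=[8.4650] v=[-0.8699]
Step 15: x=[8.4188] v=[-0.9241]
Step 16: x=[8.3700] v=[-0.9767]
Step 17: x=[8.3186] v=[-1.0276]
Step 18: x=[8.2648] v=[-1.0767]
Step 19: x=[8.2086] v=[-1.1239]
Step 20: x=[8.1501] v=[-1.1692]
Step 21: x=[8.0895] v=[-1.2125]
Step 22: x=[8.0268] v=[-1.2537]
Step 23: x=[7.9622] v=[-1.2927]
Step 24: x=[7.8957] v=[-1.3295]
Step 25: x=[7.8275] v=[-1.3640]
Step 26: x=[7.7577] v=[-1.3961]
Step 27: x=[7.6864] v=[-1.4258]
Step 28: x=[7.6138] v=[-1.4530]
Step 29: x=[7.5399] v=[-1.4777]
Step 30: x=[7.4649] v=[-1.4999]
Step 31: x=[7.3889] v=[-1.5195]
Step 32: x=[7.3121] v=[-1.5364]
Step 33: x=[7.2346] v=[-1.5507]
Step 34: x=[7.1565] v=[-1.5623]
Step 35: x=[7.0779] v=[-1.5712]
Step 36: x=[6.9990] v=[-1.5774]
Step 37: x=[6.9200] v=[-1.5808]
Step 38: x=[6.8409] v=[-1.5815]
Step 39: x=[6.7619] v=[-1.5795]
Step 40: x=[6.6832] v=[-1.5747]
Step 41: x=[6.6048] v=[-1.5672]
Step 42: x=[6.5270] v=[-1.5570]
Step 43: x=[6.4498] v=[-1.5441]
Step 44: x=[6.3734] v=[-1.5285]
Step 45: x=[6.2979] v=[-1.5103]
Step 46: x=[6.2234] v=[-1.4895]
Step 47: x=[6.1501] v=[-1.4661]
Step 48: x=[6.0781] v=[-1.4401]
Step 49: x=[6.0075] v=[-1.4117]
Step 50: x=[5.9385] v=[-1.3808]
Step 51: x=[5.8711] v=[-1.3475]
Step 52: x=[5.8055] v=[-1.3119]
Step 53: x=[5.7418] v=[-1.2740]
Step 54: x=[5.6801] v=[-1.2339]
Step 55: x=[5.6205] v=[-1.1917]
Step 56: x=[5.5631] v=[-1.1474]
Step 57: x=[5.5080] v=[-1.1011]
Step 58: x=[5.4554] v=[-1.0529]
Step 59: x=[5.4053] v=[-1.0029]
Step 60: x=[5.3577] v=[-0.9512]
Step 61: x=[5.3128] v=[-0.8978]
Step 62: x=[5.2707] v=[-0.8429]
Step 63: x=[5.2314] v=[-0.7865]
Step 64: x=[5.1950] v=[-0.7287]
Step 65: x=[5.1615] v=[-0.6697]
Step 66: x=[5.1310] v=[-0.6095]
Step 67: x=[5.1036] v=[-0.5483]
Step 68: x=[5.0793] v=[-0.4861]
Step 69: x=[5.0581] v=[-0.4231]
Step 70: x=[5.0401] v=[-0.3593]
Step 71: x=[5.0254] v=[-0.2949]
Step 72: x=[5.0139] v=[-0.2300]
Step 73: x=[5.0057] v=[-0.1647]
Step 74: x=[5.0007] v=[-0.0991]
Step 75: x=[4.9990] v=[-0.0334]
Step 76: x=[5.0006] v=[0.0324]
First v>=0 after going negative at step 76, time=3.8000

Answer: 3.8000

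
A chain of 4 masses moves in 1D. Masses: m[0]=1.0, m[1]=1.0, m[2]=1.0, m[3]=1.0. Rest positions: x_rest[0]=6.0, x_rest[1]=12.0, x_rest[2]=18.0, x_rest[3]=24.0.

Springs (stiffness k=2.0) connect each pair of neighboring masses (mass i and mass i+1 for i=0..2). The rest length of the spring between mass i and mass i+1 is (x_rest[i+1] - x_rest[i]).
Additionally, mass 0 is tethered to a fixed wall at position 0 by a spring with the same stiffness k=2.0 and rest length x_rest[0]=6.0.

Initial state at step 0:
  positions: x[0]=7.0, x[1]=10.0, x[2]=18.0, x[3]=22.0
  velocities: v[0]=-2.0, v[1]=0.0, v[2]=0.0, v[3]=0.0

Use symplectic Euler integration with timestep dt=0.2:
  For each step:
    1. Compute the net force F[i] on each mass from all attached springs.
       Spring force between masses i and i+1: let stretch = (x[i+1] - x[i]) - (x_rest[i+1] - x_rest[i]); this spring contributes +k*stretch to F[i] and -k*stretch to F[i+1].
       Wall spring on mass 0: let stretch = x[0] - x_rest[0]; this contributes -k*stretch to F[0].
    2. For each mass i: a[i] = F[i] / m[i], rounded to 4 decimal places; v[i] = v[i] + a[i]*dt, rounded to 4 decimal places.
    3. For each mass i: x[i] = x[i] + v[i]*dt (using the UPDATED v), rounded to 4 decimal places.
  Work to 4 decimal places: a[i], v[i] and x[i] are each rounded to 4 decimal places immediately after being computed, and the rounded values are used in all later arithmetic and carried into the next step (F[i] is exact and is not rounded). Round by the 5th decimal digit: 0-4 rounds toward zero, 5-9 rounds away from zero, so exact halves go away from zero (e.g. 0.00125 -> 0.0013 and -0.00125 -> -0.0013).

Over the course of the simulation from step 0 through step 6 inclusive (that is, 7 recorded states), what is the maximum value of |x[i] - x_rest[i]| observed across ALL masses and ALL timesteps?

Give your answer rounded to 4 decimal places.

Step 0: x=[7.0000 10.0000 18.0000 22.0000] v=[-2.0000 0.0000 0.0000 0.0000]
Step 1: x=[6.2800 10.4000 17.6800 22.1600] v=[-3.6000 2.0000 -1.6000 0.8000]
Step 2: x=[5.3872 11.0528 17.1360 22.4416] v=[-4.4640 3.2640 -2.7200 1.4080]
Step 3: x=[4.5167 11.7390 16.5298 22.7788] v=[-4.3526 3.4310 -3.0310 1.6858]
Step 4: x=[3.8626 12.2307 16.0403 23.0960] v=[-3.2704 2.4584 -2.4477 1.5862]
Step 5: x=[3.5690 12.3577 15.8104 23.3288] v=[-1.4682 0.6350 -1.1493 1.1639]
Step 6: x=[3.6929 12.0578 15.9058 23.4401] v=[0.6197 -1.4994 0.4770 0.5565]
Max displacement = 2.4310

Answer: 2.4310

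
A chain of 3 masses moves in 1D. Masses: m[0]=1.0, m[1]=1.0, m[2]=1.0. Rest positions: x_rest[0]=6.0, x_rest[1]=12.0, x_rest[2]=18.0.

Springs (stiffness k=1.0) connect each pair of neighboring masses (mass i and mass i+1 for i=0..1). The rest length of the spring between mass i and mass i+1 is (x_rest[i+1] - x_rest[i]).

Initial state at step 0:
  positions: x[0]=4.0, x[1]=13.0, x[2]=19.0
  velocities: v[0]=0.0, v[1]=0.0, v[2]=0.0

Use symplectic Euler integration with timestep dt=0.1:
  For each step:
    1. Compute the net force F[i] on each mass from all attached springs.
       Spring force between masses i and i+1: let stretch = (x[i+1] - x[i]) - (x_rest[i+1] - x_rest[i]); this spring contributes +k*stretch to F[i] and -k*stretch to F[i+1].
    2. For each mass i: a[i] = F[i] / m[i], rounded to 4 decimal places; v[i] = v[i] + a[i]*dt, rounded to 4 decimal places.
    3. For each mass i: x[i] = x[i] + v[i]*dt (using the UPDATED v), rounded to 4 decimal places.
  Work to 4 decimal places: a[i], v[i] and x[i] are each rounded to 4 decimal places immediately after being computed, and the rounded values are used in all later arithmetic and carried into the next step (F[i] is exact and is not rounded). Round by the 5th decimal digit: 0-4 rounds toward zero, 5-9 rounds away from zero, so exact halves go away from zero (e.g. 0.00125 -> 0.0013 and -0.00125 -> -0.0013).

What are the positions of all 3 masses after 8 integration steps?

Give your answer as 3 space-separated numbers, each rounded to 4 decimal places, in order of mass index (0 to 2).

Answer: 4.9608 12.0969 18.9425

Derivation:
Step 0: x=[4.0000 13.0000 19.0000] v=[0.0000 0.0000 0.0000]
Step 1: x=[4.0300 12.9700 19.0000] v=[0.3000 -0.3000 0.0000]
Step 2: x=[4.0894 12.9109 18.9997] v=[0.5940 -0.5910 -0.0030]
Step 3: x=[4.1770 12.8245 18.9985] v=[0.8762 -0.8643 -0.0119]
Step 4: x=[4.2911 12.7133 18.9956] v=[1.1410 -1.1117 -0.0293]
Step 5: x=[4.4294 12.5807 18.9899] v=[1.3832 -1.3257 -0.0575]
Step 6: x=[4.5892 12.4307 18.9801] v=[1.5983 -1.4999 -0.0984]
Step 7: x=[4.7675 12.2678 18.9648] v=[1.7825 -1.6291 -0.1533]
Step 8: x=[4.9608 12.0969 18.9425] v=[1.9325 -1.7094 -0.2230]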